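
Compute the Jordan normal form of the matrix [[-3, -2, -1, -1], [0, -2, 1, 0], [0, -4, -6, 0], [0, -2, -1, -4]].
The characteristic polynomial is det(xI - A) = (x + 3)(x + 4)^3, so the eigenvalues are -4 (algebraic multiplicity 3), -3 (algebraic multiplicity 1).

For λ = -4: rank(A + 4I) = 2, rank((A + 4I)^2) = 1. The eigenspace has dimension 4 - 2 = 2, so there are 2 Jordan blocks; the rank sequence gives block sizes [2, 1].

For λ = -3: algebraic multiplicity 1 gives one 1×1 block.

Assembling the blocks gives the Jordan form J above.

J = [[-4, 1, 0, 0], [0, -4, 0, 0], [0, 0, -4, 0], [0, 0, 0, -3]]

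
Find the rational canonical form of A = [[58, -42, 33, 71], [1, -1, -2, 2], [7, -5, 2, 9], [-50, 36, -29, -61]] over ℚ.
The invariant factors of A (the non-unit diagonal entries of the Smith normal form of xI - A over ℚ[x]) are (x + 2)(x^3 - 3x - 1), each dividing the next. The characteristic polynomial is their product, (x + 2)(x^3 - 3x - 1).

The rational canonical form is the block-diagonal matrix of companion matrices C(f_i):
R = [[0, 0, 0, 2], [1, 0, 0, 7], [0, 1, 0, 3], [0, 0, 1, -2]].

Note the characteristic polynomial does not split into linear factors over ℚ, so A has no Jordan form over ℚ; the rational canonical form exists over any field.

R = [[0, 0, 0, 2], [1, 0, 0, 7], [0, 1, 0, 3], [0, 0, 1, -2]]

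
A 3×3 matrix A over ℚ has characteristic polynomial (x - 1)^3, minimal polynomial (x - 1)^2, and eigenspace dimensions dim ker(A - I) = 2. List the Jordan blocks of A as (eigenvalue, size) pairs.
λ = 1: algebraic multiplicity 3 (exponent in χ_A), largest block size 2 (exponent in m_A), 2 blocks (geometric multiplicity). These force block sizes [2, 1].

Jordan blocks: (1, 2), (1, 1)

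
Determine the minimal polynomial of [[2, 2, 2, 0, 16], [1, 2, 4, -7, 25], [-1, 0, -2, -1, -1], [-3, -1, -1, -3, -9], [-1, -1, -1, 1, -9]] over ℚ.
m_A(x) = (x + 2)^2

The characteristic polynomial factors as (x + 2)^5. The minimal polynomial is ∏(x - λ)^{k_λ} where k_λ is the size of the largest Jordan block at λ.

For λ = -2: rank(A + 2I) = 2, and the largest Jordan block has size 2 (the smallest k with rank((A + 2I)^k) = rank((A + 2I)^(k+1))).

So m_A(x) = (x + 2)^2.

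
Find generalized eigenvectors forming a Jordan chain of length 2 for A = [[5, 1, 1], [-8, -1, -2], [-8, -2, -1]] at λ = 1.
v_1 = [[-2, 7, 2]]^T, v_2 = [[1, -2, -2]]^T

We seek v_1 ∈ ker((A - I)^2) \ ker(A - I), then set v_{i+1} = (A - I) v_i.

One such chain is v_1 = [[-2, 7, 2]]^T, v_2 = [[1, -2, -2]]^T. Check: (A - I) v_2 = [[0, 0, 0]]^T = 0.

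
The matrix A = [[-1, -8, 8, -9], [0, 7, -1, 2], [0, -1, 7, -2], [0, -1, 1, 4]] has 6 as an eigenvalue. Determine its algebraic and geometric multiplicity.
The characteristic polynomial is (x - 6)^3(x + 1), so the factor x - 6 appears with exponent 3: the algebraic multiplicity is 3.

rank(A - 6I) = 2, so the eigenspace has dimension 4 - 2 = 2: the geometric multiplicity is 2.

Since 2 < 3, A is not diagonalizable.

algebraic multiplicity 3, geometric multiplicity 2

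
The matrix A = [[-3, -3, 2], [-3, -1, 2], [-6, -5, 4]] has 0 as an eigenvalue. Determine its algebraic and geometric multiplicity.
The characteristic polynomial is x^3, so the factor x appears with exponent 3: the algebraic multiplicity is 3.

rank(A) = 2, so the eigenspace has dimension 3 - 2 = 1: the geometric multiplicity is 1.

Since 1 < 3, A is not diagonalizable.

algebraic multiplicity 3, geometric multiplicity 1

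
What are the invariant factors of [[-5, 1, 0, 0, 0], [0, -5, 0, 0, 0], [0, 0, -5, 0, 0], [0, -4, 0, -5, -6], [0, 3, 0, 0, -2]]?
x + 5, x + 5, (x + 2)(x + 5)^2

The Jordan structure of A has elementary divisors (x + 5)^2, (x + 5), (x + 5), (x + 2). Arranging the block sizes at each eigenvalue in decreasing order and taking row products gives the invariant factors.

Invariant factors (smallest first, each dividing the next): x + 5, x + 5, (x + 2)(x + 5)^2.

Check: the last factor (x + 2)(x + 5)^2 is the minimal polynomial, and the product (x + 2)(x + 5)^4 is the characteristic polynomial.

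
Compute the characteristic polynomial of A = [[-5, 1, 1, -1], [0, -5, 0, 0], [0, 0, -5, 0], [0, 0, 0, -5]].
xI - A = [[x + 5, -1, -1, 1], [0, x + 5, 0, 0], [0, 0, x + 5, 0], [0, 0, 0, x + 5]].

Expanding det(xI - A) along the first row:
det(xI - A) = + (x + 5)·det([[x + 5, 0, 0], [0, x + 5, 0], [0, 0, x + 5]]) - (-1)·det([[0, 0, 0], [0, x + 5, 0], [0, 0, x + 5]]) + (-1)·det([[0, x + 5, 0], [0, 0, 0], [0, 0, x + 5]]) - (1)·det([[0, x + 5, 0], [0, 0, x + 5], [0, 0, 0]]).

Evaluating gives χ_A(x) = x^4 + 20x^3 + 150x^2 + 500x + 625 = (x + 5)^4.

χ_A(x) = (x + 5)^4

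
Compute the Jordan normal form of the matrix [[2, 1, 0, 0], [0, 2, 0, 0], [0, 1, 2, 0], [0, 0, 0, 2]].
The characteristic polynomial is det(xI - A) = (x - 2)^4, so the eigenvalues are 2 (algebraic multiplicity 4).

For λ = 2: rank(A - 2I) = 1, rank((A - 2I)^2) = 0. The eigenspace has dimension 4 - 1 = 3, so there are 3 Jordan blocks; the rank sequence gives block sizes [2, 1, 1].

Assembling the blocks gives the Jordan form J above.

J = [[2, 1, 0, 0], [0, 2, 0, 0], [0, 0, 2, 0], [0, 0, 0, 2]]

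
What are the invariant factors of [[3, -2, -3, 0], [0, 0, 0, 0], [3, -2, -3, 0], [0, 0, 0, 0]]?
The Jordan structure of A has elementary divisors x^2, x, x. Arranging the block sizes at each eigenvalue in decreasing order and taking row products gives the invariant factors.

Invariant factors (smallest first, each dividing the next): x, x, x^2.

Check: the last factor x^2 is the minimal polynomial, and the product x^4 is the characteristic polynomial.

x, x, x^2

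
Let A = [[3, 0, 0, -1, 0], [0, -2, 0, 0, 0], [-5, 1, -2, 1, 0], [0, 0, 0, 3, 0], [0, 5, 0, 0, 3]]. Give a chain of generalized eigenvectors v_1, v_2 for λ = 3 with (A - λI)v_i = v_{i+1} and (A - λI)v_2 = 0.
v_1 = [[0, 0, 0, 1, 0]]^T, v_2 = [[-1, 0, 1, 0, 0]]^T

We seek v_1 ∈ ker((A - 3I)^2) \ ker(A - 3I), then set v_{i+1} = (A - 3I) v_i.

One such chain is v_1 = [[0, 0, 0, 1, 0]]^T, v_2 = [[-1, 0, 1, 0, 0]]^T. Check: (A - 3I) v_2 = [[0, 0, 0, 0, 0]]^T = 0.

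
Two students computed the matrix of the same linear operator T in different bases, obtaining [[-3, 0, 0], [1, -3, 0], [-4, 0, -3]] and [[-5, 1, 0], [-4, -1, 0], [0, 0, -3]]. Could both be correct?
Yes.

Two matrices over a field are similar if and only if they have the same invariant factors.

Both A and B have characteristic polynomial (x + 3)^3 and minimal polynomial (x + 3)^2. Computing further, both have invariant factors x + 3, (x + 3)^2. Hence A and B are similar.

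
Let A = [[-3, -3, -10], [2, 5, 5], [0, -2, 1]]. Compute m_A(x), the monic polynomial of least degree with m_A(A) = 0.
m_A(x) = (x - 1)^3

The characteristic polynomial factors as (x - 1)^3. The minimal polynomial is ∏(x - λ)^{k_λ} where k_λ is the size of the largest Jordan block at λ.

For λ = 1: rank(A - I) = 2, and the largest Jordan block has size 3 (the smallest k with rank((A - I)^k) = rank((A - I)^(k+1))).

So m_A(x) = (x - 1)^3.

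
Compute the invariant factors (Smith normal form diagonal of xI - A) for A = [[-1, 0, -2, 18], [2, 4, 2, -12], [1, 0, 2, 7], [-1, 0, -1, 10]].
The Jordan structure of A has elementary divisors (x - 1), (x - 4), (x - 5)^2. Arranging the block sizes at each eigenvalue in decreasing order and taking row products gives the invariant factors.

Invariant factors (smallest first, each dividing the next): (x - 5)^2(x - 4)(x - 1).

Check: the last factor (x - 5)^2(x - 4)(x - 1) is the minimal polynomial, and the product (x - 5)^2(x - 4)(x - 1) is the characteristic polynomial.

(x - 5)^2(x - 4)(x - 1)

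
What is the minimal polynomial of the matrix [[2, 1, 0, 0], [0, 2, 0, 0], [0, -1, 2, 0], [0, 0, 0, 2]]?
m_A(x) = (x - 2)^2

The characteristic polynomial factors as (x - 2)^4. The minimal polynomial is ∏(x - λ)^{k_λ} where k_λ is the size of the largest Jordan block at λ.

For λ = 2: rank(A - 2I) = 1, and the largest Jordan block has size 2 (the smallest k with rank((A - 2I)^k) = rank((A - 2I)^(k+1))).

So m_A(x) = (x - 2)^2.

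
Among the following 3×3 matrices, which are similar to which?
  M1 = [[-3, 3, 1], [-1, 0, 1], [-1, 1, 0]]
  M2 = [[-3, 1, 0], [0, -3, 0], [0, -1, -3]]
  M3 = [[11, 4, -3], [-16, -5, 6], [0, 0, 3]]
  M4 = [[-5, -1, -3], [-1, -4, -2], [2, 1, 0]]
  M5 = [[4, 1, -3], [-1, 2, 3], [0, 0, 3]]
4 classes: {M1}, {M2}, {M3, M5}, {M4}

Characteristic polynomials: χ_{M1} = (x + 1)^3, χ_{M2} = (x + 3)^3, χ_{M3} = (x - 3)^3, χ_{M4} = (x + 3)^3, χ_{M5} = (x - 3)^3.

{M1}: invariant factors (x + 1)^3.

{M2}: invariant factors x + 3, (x + 3)^2.

{M3, M5}: invariant factors x - 3, (x - 3)^2.

{M4}: invariant factors (x + 3)^3.

Matrices are similar if and only if their invariant-factor lists agree; the partition into similarity classes is {M1}, {M2}, {M3, M5}, {M4}.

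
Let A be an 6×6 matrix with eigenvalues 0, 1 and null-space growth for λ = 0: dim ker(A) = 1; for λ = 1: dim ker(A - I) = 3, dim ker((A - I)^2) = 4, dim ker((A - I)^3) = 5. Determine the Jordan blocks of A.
λ = 0: successive nullity increments [1] count blocks of size ≥ k; block sizes are [1].
λ = 1: successive nullity increments [3, 1, 1] count blocks of size ≥ k; block sizes are [3, 1, 1].

Jordan blocks: (0, 1), (1, 3), (1, 1), (1, 1)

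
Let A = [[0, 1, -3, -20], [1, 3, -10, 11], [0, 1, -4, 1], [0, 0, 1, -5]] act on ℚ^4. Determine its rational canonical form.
R = [[0, 0, 0, -16], [1, 0, 0, 24], [0, 1, 0, -1], [0, 0, 1, -6]]

The invariant factors of A (the non-unit diagonal entries of the Smith normal form of xI - A over ℚ[x]) are (x - 1)^2(x + 4)^2, each dividing the next. The characteristic polynomial is their product, (x - 1)^2(x + 4)^2.

The rational canonical form is the block-diagonal matrix of companion matrices C(f_i):
R = [[0, 0, 0, -16], [1, 0, 0, 24], [0, 1, 0, -1], [0, 0, 1, -6]].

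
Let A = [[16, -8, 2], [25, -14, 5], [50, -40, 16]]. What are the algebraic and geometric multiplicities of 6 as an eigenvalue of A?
algebraic multiplicity 3, geometric multiplicity 2

The characteristic polynomial is (x - 6)^3, so the factor x - 6 appears with exponent 3: the algebraic multiplicity is 3.

rank(A - 6I) = 1, so the eigenspace has dimension 3 - 1 = 2: the geometric multiplicity is 2.

Since 2 < 3, A is not diagonalizable.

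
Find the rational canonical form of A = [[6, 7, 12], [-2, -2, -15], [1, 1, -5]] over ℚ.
R = [[0, 0, -25], [1, 0, 15], [0, 1, -1]]

The invariant factors of A (the non-unit diagonal entries of the Smith normal form of xI - A over ℚ[x]) are (x + 5)(x^2 - 4x + 5), each dividing the next. The characteristic polynomial is their product, (x + 5)(x^2 - 4x + 5).

The rational canonical form is the block-diagonal matrix of companion matrices C(f_i):
R = [[0, 0, -25], [1, 0, 15], [0, 1, -1]].

Note the characteristic polynomial does not split into linear factors over ℚ, so A has no Jordan form over ℚ; the rational canonical form exists over any field.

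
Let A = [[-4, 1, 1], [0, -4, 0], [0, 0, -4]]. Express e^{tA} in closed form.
e^{tA} = [[e^{-4*t}, t*e^{-4*t}, t*e^{-4*t}], [0, e^{-4*t}, 0], [0, 0, e^{-4*t}]]

A has Jordan form J = [[-4, 1, 0], [0, -4, 0], [0, 0, -4]] with A = PJP^{-1}, so e^{tA} = P e^{tJ} P^{-1}.

For a Jordan block J_k(λ), e^{tJ_k(λ)} = e^{λt} · (I + tN + t^2 N^2/2! + ... + t^{k-1} N^{k-1}/(k-1)!) where N is the nilpotent superdiagonal part.

Assembling the blocks and conjugating back gives the entries of e^{tA} as shown above.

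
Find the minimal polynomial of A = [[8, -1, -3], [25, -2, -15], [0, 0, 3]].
The characteristic polynomial factors as (x - 3)^3. The minimal polynomial is ∏(x - λ)^{k_λ} where k_λ is the size of the largest Jordan block at λ.

For λ = 3: rank(A - 3I) = 1, and the largest Jordan block has size 2 (the smallest k with rank((A - 3I)^k) = rank((A - 3I)^(k+1))).

So m_A(x) = (x - 3)^2.

m_A(x) = (x - 3)^2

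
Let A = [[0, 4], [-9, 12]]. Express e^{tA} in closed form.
A has Jordan form J = [[6, 1], [0, 6]] with A = PJP^{-1}, so e^{tA} = P e^{tJ} P^{-1}.

For a Jordan block J_k(λ), e^{tJ_k(λ)} = e^{λt} · (I + tN + t^2 N^2/2! + ... + t^{k-1} N^{k-1}/(k-1)!) where N is the nilpotent superdiagonal part.

Assembling the blocks and conjugating back gives the entries of e^{tA} as shown above.

e^{tA} = [[(1 - 6*t)*e^{6*t}, 4*t*e^{6*t}], [-9*t*e^{6*t}, (6*t + 1)*e^{6*t}]]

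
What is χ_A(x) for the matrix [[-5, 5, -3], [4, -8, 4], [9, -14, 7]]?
χ_A(x) = (x + 2)^3

xI - A = [[x + 5, -5, 3], [-4, x + 8, -4], [-9, 14, x - 7]].

Expanding det(xI - A) along the first row:
det(xI - A) = + (x + 5)·det([[x + 8, -4], [14, x - 7]]) - (-5)·det([[-4, -4], [-9, x - 7]]) + (3)·det([[-4, x + 8], [-9, 14]]).

Evaluating gives χ_A(x) = x^3 + 6x^2 + 12x + 8 = (x + 2)^3.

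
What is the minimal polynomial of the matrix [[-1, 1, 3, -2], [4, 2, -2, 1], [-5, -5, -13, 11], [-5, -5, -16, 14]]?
m_A(x) = (x - 3)^2(x + 2)^2

The characteristic polynomial factors as (x - 3)^2(x + 2)^2. The minimal polynomial is ∏(x - λ)^{k_λ} where k_λ is the size of the largest Jordan block at λ.

For λ = -2: rank(A + 2I) = 3, and the largest Jordan block has size 2 (the smallest k with rank((A + 2I)^k) = rank((A + 2I)^(k+1))).
For λ = 3: rank(A - 3I) = 3, and the largest Jordan block has size 2 (the smallest k with rank((A - 3I)^k) = rank((A - 3I)^(k+1))).

So m_A(x) = (x - 3)^2(x + 2)^2.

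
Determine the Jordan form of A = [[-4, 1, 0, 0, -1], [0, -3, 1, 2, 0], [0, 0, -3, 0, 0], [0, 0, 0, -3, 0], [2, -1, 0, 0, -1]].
J = [[-3, 1, 0, 0, 0], [0, -3, 1, 0, 0], [0, 0, -3, 0, 0], [0, 0, 0, -3, 0], [0, 0, 0, 0, -2]]

The characteristic polynomial is det(xI - A) = (x + 2)(x + 3)^4, so the eigenvalues are -3 (algebraic multiplicity 4), -2 (algebraic multiplicity 1).

For λ = -3: rank(A + 3I) = 3, rank((A + 3I)^2) = 2, rank((A + 3I)^3) = 1. The eigenspace has dimension 5 - 3 = 2, so there are 2 Jordan blocks; the rank sequence gives block sizes [3, 1].

For λ = -2: algebraic multiplicity 1 gives one 1×1 block.

Assembling the blocks gives the Jordan form J above.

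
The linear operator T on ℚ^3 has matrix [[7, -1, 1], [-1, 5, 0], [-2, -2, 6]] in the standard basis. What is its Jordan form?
The characteristic polynomial is det(xI - A) = (x - 6)^3, so the eigenvalues are 6 (algebraic multiplicity 3).

For λ = 6: rank(A - 6I) = 2, rank((A - 6I)^2) = 1, rank((A - 6I)^3) = 0. The eigenspace has dimension 3 - 2 = 1, so there is 1 Jordan block; the rank sequence gives block sizes [3].

Assembling the blocks gives the Jordan form J above.

J = [[6, 1, 0], [0, 6, 1], [0, 0, 6]]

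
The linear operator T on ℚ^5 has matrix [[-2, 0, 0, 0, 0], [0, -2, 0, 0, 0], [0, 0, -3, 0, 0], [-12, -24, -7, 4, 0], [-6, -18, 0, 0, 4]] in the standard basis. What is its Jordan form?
J = [[-3, 0, 0, 0, 0], [0, -2, 0, 0, 0], [0, 0, -2, 0, 0], [0, 0, 0, 4, 0], [0, 0, 0, 0, 4]]

The characteristic polynomial is det(xI - A) = (x - 4)^2(x + 2)^2(x + 3), so the eigenvalues are -3 (algebraic multiplicity 1), -2 (algebraic multiplicity 2), 4 (algebraic multiplicity 2).

For λ = -3: algebraic multiplicity 1 gives one 1×1 block.

For λ = -2: rank(A + 2I) = 3. The eigenspace has dimension 5 - 3 = 2, so there are 2 Jordan blocks; the rank sequence gives block sizes [1, 1].

For λ = 4: rank(A - 4I) = 3. The eigenspace has dimension 5 - 3 = 2, so there are 2 Jordan blocks; the rank sequence gives block sizes [1, 1].

Assembling the blocks gives the Jordan form J above.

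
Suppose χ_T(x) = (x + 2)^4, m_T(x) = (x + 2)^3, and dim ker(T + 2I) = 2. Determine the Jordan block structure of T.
λ = -2: algebraic multiplicity 4 (exponent in χ_T), largest block size 3 (exponent in m_T), 2 blocks (geometric multiplicity). These force block sizes [3, 1].

Jordan blocks: (-2, 3), (-2, 1)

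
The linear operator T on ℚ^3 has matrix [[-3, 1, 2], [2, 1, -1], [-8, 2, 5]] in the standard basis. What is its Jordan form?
The characteristic polynomial is det(xI - A) = (x - 1)^3, so the eigenvalues are 1 (algebraic multiplicity 3).

For λ = 1: rank(A - I) = 2, rank((A - I)^2) = 1, rank((A - I)^3) = 0. The eigenspace has dimension 3 - 2 = 1, so there is 1 Jordan block; the rank sequence gives block sizes [3].

Assembling the blocks gives the Jordan form J above.

J = [[1, 1, 0], [0, 1, 1], [0, 0, 1]]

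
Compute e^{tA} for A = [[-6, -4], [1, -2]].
A has Jordan form J = [[-4, 1], [0, -4]] with A = PJP^{-1}, so e^{tA} = P e^{tJ} P^{-1}.

For a Jordan block J_k(λ), e^{tJ_k(λ)} = e^{λt} · (I + tN + t^2 N^2/2! + ... + t^{k-1} N^{k-1}/(k-1)!) where N is the nilpotent superdiagonal part.

Assembling the blocks and conjugating back gives the entries of e^{tA} as shown above.

e^{tA} = [[(1 - 2*t)*e^{-4*t}, -4*t*e^{-4*t}], [t*e^{-4*t}, (2*t + 1)*e^{-4*t}]]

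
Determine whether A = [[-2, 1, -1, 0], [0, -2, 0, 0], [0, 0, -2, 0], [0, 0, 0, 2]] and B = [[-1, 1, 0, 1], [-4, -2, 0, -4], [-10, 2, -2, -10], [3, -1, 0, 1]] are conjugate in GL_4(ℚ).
Two matrices over a field are similar if and only if they have the same invariant factors.

Both A and B have characteristic polynomial (x - 2)(x + 2)^3 and minimal polynomial (x - 2)(x + 2)^2. Computing further, both have invariant factors x + 2, (x - 2)(x + 2)^2. Hence A and B are similar.

Yes.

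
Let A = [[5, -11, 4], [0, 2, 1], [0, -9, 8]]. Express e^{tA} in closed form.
A has Jordan form J = [[5, 1, 0], [0, 5, 1], [0, 0, 5]] with A = PJP^{-1}, so e^{tA} = P e^{tJ} P^{-1}.

For a Jordan block J_k(λ), e^{tJ_k(λ)} = e^{λt} · (I + tN + t^2 N^2/2! + ... + t^{k-1} N^{k-1}/(k-1)!) where N is the nilpotent superdiagonal part.

Assembling the blocks and conjugating back gives the entries of e^{tA} as shown above.

e^{tA} = [[e^{5*t}, t*(-3*t - 22)*e^{5*t}/2, t*(t + 8)*e^{5*t}/2], [0, (1 - 3*t)*e^{5*t}, t*e^{5*t}], [0, -9*t*e^{5*t}, (3*t + 1)*e^{5*t}]]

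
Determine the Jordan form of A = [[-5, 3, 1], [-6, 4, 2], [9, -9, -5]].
J = [[-2, 1, 0], [0, -2, 0], [0, 0, -2]]

The characteristic polynomial is det(xI - A) = (x + 2)^3, so the eigenvalues are -2 (algebraic multiplicity 3).

For λ = -2: rank(A + 2I) = 1, rank((A + 2I)^2) = 0. The eigenspace has dimension 3 - 1 = 2, so there are 2 Jordan blocks; the rank sequence gives block sizes [2, 1].

Assembling the blocks gives the Jordan form J above.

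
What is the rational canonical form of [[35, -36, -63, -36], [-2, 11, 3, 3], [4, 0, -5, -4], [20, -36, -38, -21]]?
R = [[0, -25, 0, 0], [1, 10, 0, 0], [0, 0, 0, -25], [0, 0, 1, 10]]

The invariant factors of A (the non-unit diagonal entries of the Smith normal form of xI - A over ℚ[x]) are (x - 5)^2, (x - 5)^2, each dividing the next. The characteristic polynomial is their product, (x - 5)^4.

The rational canonical form is the block-diagonal matrix of companion matrices C(f_i):
R = [[0, -25, 0, 0], [1, 10, 0, 0], [0, 0, 0, -25], [0, 0, 1, 10]].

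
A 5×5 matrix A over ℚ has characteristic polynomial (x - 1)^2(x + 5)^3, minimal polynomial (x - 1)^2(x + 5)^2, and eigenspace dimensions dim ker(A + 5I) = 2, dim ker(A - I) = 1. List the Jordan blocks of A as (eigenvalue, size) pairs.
λ = -5: algebraic multiplicity 3 (exponent in χ_A), largest block size 2 (exponent in m_A), 2 blocks (geometric multiplicity). These force block sizes [2, 1].
λ = 1: algebraic multiplicity 2 (exponent in χ_A), largest block size 2 (exponent in m_A), 1 block (geometric multiplicity). This forces block sizes [2].

Jordan blocks: (-5, 2), (-5, 1), (1, 2)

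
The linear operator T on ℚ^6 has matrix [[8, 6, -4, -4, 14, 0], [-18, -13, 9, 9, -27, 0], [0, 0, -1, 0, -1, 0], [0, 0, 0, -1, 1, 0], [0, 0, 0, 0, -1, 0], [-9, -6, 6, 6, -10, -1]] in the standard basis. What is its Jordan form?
J = [[-4, 0, 0, 0, 0, 0], [0, -1, 1, 0, 0, 0], [0, 0, -1, 0, 0, 0], [0, 0, 0, -1, 1, 0], [0, 0, 0, 0, -1, 0], [0, 0, 0, 0, 0, -1]]

The characteristic polynomial is det(xI - A) = (x + 1)^5(x + 4), so the eigenvalues are -4 (algebraic multiplicity 1), -1 (algebraic multiplicity 5).

For λ = -4: algebraic multiplicity 1 gives one 1×1 block.

For λ = -1: rank(A + I) = 3, rank((A + I)^2) = 1. The eigenspace has dimension 6 - 3 = 3, so there are 3 Jordan blocks; the rank sequence gives block sizes [2, 2, 1].

Assembling the blocks gives the Jordan form J above.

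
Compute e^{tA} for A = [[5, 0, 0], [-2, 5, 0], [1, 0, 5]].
e^{tA} = [[e^{5*t}, 0, 0], [-2*t*e^{5*t}, e^{5*t}, 0], [t*e^{5*t}, 0, e^{5*t}]]

A has Jordan form J = [[5, 1, 0], [0, 5, 0], [0, 0, 5]] with A = PJP^{-1}, so e^{tA} = P e^{tJ} P^{-1}.

For a Jordan block J_k(λ), e^{tJ_k(λ)} = e^{λt} · (I + tN + t^2 N^2/2! + ... + t^{k-1} N^{k-1}/(k-1)!) where N is the nilpotent superdiagonal part.

Assembling the blocks and conjugating back gives the entries of e^{tA} as shown above.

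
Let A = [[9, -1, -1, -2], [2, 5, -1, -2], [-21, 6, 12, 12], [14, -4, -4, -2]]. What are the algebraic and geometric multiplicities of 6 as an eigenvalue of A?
algebraic multiplicity 4, geometric multiplicity 2

The characteristic polynomial is (x - 6)^4, so the factor x - 6 appears with exponent 4: the algebraic multiplicity is 4.

rank(A - 6I) = 2, so the eigenspace has dimension 4 - 2 = 2: the geometric multiplicity is 2.

Since 2 < 4, A is not diagonalizable.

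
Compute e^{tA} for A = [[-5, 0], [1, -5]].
A has Jordan form J = [[-5, 1], [0, -5]] with A = PJP^{-1}, so e^{tA} = P e^{tJ} P^{-1}.

For a Jordan block J_k(λ), e^{tJ_k(λ)} = e^{λt} · (I + tN + t^2 N^2/2! + ... + t^{k-1} N^{k-1}/(k-1)!) where N is the nilpotent superdiagonal part.

Assembling the blocks and conjugating back gives the entries of e^{tA} as shown above.

e^{tA} = [[e^{-5*t}, 0], [t*e^{-5*t}, e^{-5*t}]]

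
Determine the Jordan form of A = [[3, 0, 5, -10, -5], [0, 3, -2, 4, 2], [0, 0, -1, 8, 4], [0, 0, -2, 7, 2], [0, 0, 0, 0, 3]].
The characteristic polynomial is det(xI - A) = (x - 3)^5, so the eigenvalues are 3 (algebraic multiplicity 5).

For λ = 3: rank(A - 3I) = 1, rank((A - 3I)^2) = 0. The eigenspace has dimension 5 - 1 = 4, so there are 4 Jordan blocks; the rank sequence gives block sizes [2, 1, 1, 1].

Assembling the blocks gives the Jordan form J above.

J = [[3, 1, 0, 0, 0], [0, 3, 0, 0, 0], [0, 0, 3, 0, 0], [0, 0, 0, 3, 0], [0, 0, 0, 0, 3]]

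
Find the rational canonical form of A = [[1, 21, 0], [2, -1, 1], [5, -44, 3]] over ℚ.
The invariant factors of A (the non-unit diagonal entries of the Smith normal form of xI - A over ℚ[x]) are (x - 4)(x^2 + x + 5), each dividing the next. The characteristic polynomial is their product, (x - 4)(x^2 + x + 5).

The rational canonical form is the block-diagonal matrix of companion matrices C(f_i):
R = [[0, 0, 20], [1, 0, -1], [0, 1, 3]].

Note the characteristic polynomial does not split into linear factors over ℚ, so A has no Jordan form over ℚ; the rational canonical form exists over any field.

R = [[0, 0, 20], [1, 0, -1], [0, 1, 3]]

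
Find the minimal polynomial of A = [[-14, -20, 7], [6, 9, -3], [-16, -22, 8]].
m_A(x) = x^2(x - 3)

The characteristic polynomial factors as x^2(x - 3). The minimal polynomial is ∏(x - λ)^{k_λ} where k_λ is the size of the largest Jordan block at λ.

For λ = 0: rank(A) = 2, and the largest Jordan block has size 2 (the smallest k with rank(A^k) = rank(A^(k+1))).
For λ = 3: rank(A - 3I) = 2, and the largest Jordan block has size 1 (the smallest k with rank((A - 3I)^k) = rank((A - 3I)^(k+1))).

So m_A(x) = x^2(x - 3).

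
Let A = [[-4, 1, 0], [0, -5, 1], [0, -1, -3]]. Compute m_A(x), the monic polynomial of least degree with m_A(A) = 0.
The characteristic polynomial factors as (x + 4)^3. The minimal polynomial is ∏(x - λ)^{k_λ} where k_λ is the size of the largest Jordan block at λ.

For λ = -4: rank(A + 4I) = 2, and the largest Jordan block has size 3 (the smallest k with rank((A + 4I)^k) = rank((A + 4I)^(k+1))).

So m_A(x) = (x + 4)^3.

m_A(x) = (x + 4)^3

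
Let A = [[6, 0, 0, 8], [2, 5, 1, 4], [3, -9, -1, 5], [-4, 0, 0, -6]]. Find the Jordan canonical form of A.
The characteristic polynomial is det(xI - A) = (x - 2)^3(x + 2), so the eigenvalues are -2 (algebraic multiplicity 1), 2 (algebraic multiplicity 3).

For λ = -2: algebraic multiplicity 1 gives one 1×1 block.

For λ = 2: rank(A - 2I) = 3, rank((A - 2I)^2) = 2, rank((A - 2I)^3) = 1. The eigenspace has dimension 4 - 3 = 1, so there is 1 Jordan block; the rank sequence gives block sizes [3].

Assembling the blocks gives the Jordan form J above.

J = [[-2, 0, 0, 0], [0, 2, 1, 0], [0, 0, 2, 1], [0, 0, 0, 2]]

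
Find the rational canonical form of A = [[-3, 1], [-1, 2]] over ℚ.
The invariant factors of A (the non-unit diagonal entries of the Smith normal form of xI - A over ℚ[x]) are x^2 + x - 5, each dividing the next. The characteristic polynomial is their product, x^2 + x - 5.

The rational canonical form is the block-diagonal matrix of companion matrices C(f_i):
R = [[0, 5], [1, -1]].

Note the characteristic polynomial does not split into linear factors over ℚ, so A has no Jordan form over ℚ; the rational canonical form exists over any field.

R = [[0, 5], [1, -1]]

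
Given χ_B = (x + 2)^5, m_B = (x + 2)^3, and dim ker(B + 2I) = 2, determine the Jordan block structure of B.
Jordan blocks: (-2, 3), (-2, 2)

λ = -2: algebraic multiplicity 5 (exponent in χ_B), largest block size 3 (exponent in m_B), 2 blocks (geometric multiplicity). These force block sizes [3, 2].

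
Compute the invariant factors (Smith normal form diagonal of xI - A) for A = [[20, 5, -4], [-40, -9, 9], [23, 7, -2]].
The Jordan structure of A has elementary divisors (x - 3)^3. Arranging the block sizes at each eigenvalue in decreasing order and taking row products gives the invariant factors.

Invariant factors (smallest first, each dividing the next): (x - 3)^3.

Check: the last factor (x - 3)^3 is the minimal polynomial, and the product (x - 3)^3 is the characteristic polynomial.

(x - 3)^3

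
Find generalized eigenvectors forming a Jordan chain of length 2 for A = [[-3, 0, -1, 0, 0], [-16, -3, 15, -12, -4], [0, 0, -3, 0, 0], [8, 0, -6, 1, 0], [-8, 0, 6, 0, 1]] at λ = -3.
We seek v_1 ∈ ker((A + 3I)^2) \ ker(A + 3I), then set v_{i+1} = (A + 3I) v_i.

One such chain is v_1 = [[0, 2, -1, -2, 2]]^T, v_2 = [[1, 1, 0, -2, 2]]^T. Check: (A + 3I) v_2 = [[0, 0, 0, 0, 0]]^T = 0.

v_1 = [[0, 2, -1, -2, 2]]^T, v_2 = [[1, 1, 0, -2, 2]]^T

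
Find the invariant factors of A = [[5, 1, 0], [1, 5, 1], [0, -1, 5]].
The Jordan structure of A has elementary divisors (x - 5)^3. Arranging the block sizes at each eigenvalue in decreasing order and taking row products gives the invariant factors.

Invariant factors (smallest first, each dividing the next): (x - 5)^3.

Check: the last factor (x - 5)^3 is the minimal polynomial, and the product (x - 5)^3 is the characteristic polynomial.

(x - 5)^3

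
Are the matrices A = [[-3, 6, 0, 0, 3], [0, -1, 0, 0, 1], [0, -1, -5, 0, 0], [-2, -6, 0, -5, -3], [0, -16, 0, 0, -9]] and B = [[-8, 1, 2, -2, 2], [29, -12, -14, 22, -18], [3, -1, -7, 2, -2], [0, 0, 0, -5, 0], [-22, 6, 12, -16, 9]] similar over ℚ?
No.

Both have characteristic polynomial (x + 3)(x + 5)^4, but the minimal polynomial of A is (x + 3)(x + 5)^3 while the minimal polynomial of B is (x + 3)(x + 5)^2. The minimal polynomial is a similarity invariant, so A and B are not similar.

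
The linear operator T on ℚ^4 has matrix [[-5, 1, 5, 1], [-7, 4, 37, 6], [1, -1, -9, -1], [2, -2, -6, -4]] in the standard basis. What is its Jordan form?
The characteristic polynomial is det(xI - A) = (x + 2)(x + 4)^3, so the eigenvalues are -4 (algebraic multiplicity 3), -2 (algebraic multiplicity 1).

For λ = -4: rank(A + 4I) = 3, rank((A + 4I)^2) = 2, rank((A + 4I)^3) = 1. The eigenspace has dimension 4 - 3 = 1, so there is 1 Jordan block; the rank sequence gives block sizes [3].

For λ = -2: algebraic multiplicity 1 gives one 1×1 block.

Assembling the blocks gives the Jordan form J above.

J = [[-4, 1, 0, 0], [0, -4, 1, 0], [0, 0, -4, 0], [0, 0, 0, -2]]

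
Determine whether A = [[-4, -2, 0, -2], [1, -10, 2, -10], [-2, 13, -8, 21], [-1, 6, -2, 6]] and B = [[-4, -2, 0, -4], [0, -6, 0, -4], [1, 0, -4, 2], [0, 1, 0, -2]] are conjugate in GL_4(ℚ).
Yes.

Two matrices over a field are similar if and only if they have the same invariant factors.

Both A and B have characteristic polynomial (x + 4)^4 and minimal polynomial (x + 4)^2. Computing further, both have invariant factors (x + 4)^2, (x + 4)^2. Hence A and B are similar.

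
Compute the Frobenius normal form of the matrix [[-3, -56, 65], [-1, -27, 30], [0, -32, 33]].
R = [[0, 0, 25], [1, 0, 5], [0, 1, 3]]

The invariant factors of A (the non-unit diagonal entries of the Smith normal form of xI - A over ℚ[x]) are (x - 5)(x^2 + 2x + 5), each dividing the next. The characteristic polynomial is their product, (x - 5)(x^2 + 2x + 5).

The rational canonical form is the block-diagonal matrix of companion matrices C(f_i):
R = [[0, 0, 25], [1, 0, 5], [0, 1, 3]].

Note the characteristic polynomial does not split into linear factors over ℚ, so A has no Jordan form over ℚ; the rational canonical form exists over any field.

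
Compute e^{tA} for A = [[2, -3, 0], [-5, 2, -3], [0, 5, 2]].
A has Jordan form J = [[2, 1, 0], [0, 2, 1], [0, 0, 2]] with A = PJP^{-1}, so e^{tA} = P e^{tJ} P^{-1}.

For a Jordan block J_k(λ), e^{tJ_k(λ)} = e^{λt} · (I + tN + t^2 N^2/2! + ... + t^{k-1} N^{k-1}/(k-1)!) where N is the nilpotent superdiagonal part.

Assembling the blocks and conjugating back gives the entries of e^{tA} as shown above.

e^{tA} = [[(15*t^2 + 2)*e^{2*t}/2, -3*t*e^{2*t}, 9*t^2*e^{2*t}/2], [-5*t*e^{2*t}, e^{2*t}, -3*t*e^{2*t}], [-25*t^2*e^{2*t}/2, 5*t*e^{2*t}, (2 - 15*t^2)*e^{2*t}/2]]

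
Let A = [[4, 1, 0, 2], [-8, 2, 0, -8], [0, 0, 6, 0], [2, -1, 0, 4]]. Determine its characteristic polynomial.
χ_A(x) = (x - 6)^2(x - 2)^2

xI - A = [[x - 4, -1, 0, -2], [8, x - 2, 0, 8], [0, 0, x - 6, 0], [-2, 1, 0, x - 4]].

Expanding det(xI - A) along the first row:
det(xI - A) = + (x - 4)·det([[x - 2, 0, 8], [0, x - 6, 0], [1, 0, x - 4]]) - (-1)·det([[8, 0, 8], [0, x - 6, 0], [-2, 0, x - 4]]) + (0)·det([[8, x - 2, 8], [0, 0, 0], [-2, 1, x - 4]]) - (-2)·det([[8, x - 2, 0], [0, 0, x - 6], [-2, 1, 0]]).

Evaluating gives χ_A(x) = x^4 - 16x^3 + 88x^2 - 192x + 144 = (x - 6)^2(x - 2)^2.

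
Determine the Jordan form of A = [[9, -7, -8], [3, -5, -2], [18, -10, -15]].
J = [[-4, 1, 0], [0, -4, 0], [0, 0, -3]]

The characteristic polynomial is det(xI - A) = (x + 3)(x + 4)^2, so the eigenvalues are -4 (algebraic multiplicity 2), -3 (algebraic multiplicity 1).

For λ = -4: rank(A + 4I) = 2, rank((A + 4I)^2) = 1. The eigenspace has dimension 3 - 2 = 1, so there is 1 Jordan block; the rank sequence gives block sizes [2].

For λ = -3: algebraic multiplicity 1 gives one 1×1 block.

Assembling the blocks gives the Jordan form J above.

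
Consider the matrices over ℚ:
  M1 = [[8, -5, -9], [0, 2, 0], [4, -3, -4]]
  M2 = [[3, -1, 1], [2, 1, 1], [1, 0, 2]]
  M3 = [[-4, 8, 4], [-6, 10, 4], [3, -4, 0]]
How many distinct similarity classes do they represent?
2 classes: {M1, M2}, {M3}

Characteristic polynomials: χ_{M1} = (x - 2)^3, χ_{M2} = (x - 2)^3, χ_{M3} = (x - 2)^3.

{M1, M2}: invariant factors (x - 2)^3.

{M3}: invariant factors x - 2, (x - 2)^2.

Matrices are similar if and only if their invariant-factor lists agree; the partition into similarity classes is {M1, M2}, {M3}.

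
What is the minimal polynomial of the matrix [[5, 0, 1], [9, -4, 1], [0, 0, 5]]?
The characteristic polynomial factors as (x - 5)^2(x + 4). The minimal polynomial is ∏(x - λ)^{k_λ} where k_λ is the size of the largest Jordan block at λ.

For λ = -4: rank(A + 4I) = 2, and the largest Jordan block has size 1 (the smallest k with rank((A + 4I)^k) = rank((A + 4I)^(k+1))).
For λ = 5: rank(A - 5I) = 2, and the largest Jordan block has size 2 (the smallest k with rank((A - 5I)^k) = rank((A - 5I)^(k+1))).

So m_A(x) = (x - 5)^2(x + 4).

m_A(x) = (x - 5)^2(x + 4)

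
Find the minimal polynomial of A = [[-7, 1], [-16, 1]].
m_A(x) = (x + 3)^2

The characteristic polynomial factors as (x + 3)^2. The minimal polynomial is ∏(x - λ)^{k_λ} where k_λ is the size of the largest Jordan block at λ.

For λ = -3: rank(A + 3I) = 1, and the largest Jordan block has size 2 (the smallest k with rank((A + 3I)^k) = rank((A + 3I)^(k+1))).

So m_A(x) = (x + 3)^2.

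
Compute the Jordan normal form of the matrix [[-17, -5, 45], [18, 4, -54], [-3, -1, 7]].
The characteristic polynomial is det(xI - A) = (x + 2)^3, so the eigenvalues are -2 (algebraic multiplicity 3).

For λ = -2: rank(A + 2I) = 1, rank((A + 2I)^2) = 0. The eigenspace has dimension 3 - 1 = 2, so there are 2 Jordan blocks; the rank sequence gives block sizes [2, 1].

Assembling the blocks gives the Jordan form J above.

J = [[-2, 1, 0], [0, -2, 0], [0, 0, -2]]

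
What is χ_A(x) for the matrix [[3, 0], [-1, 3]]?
xI - A = [[x - 3, 0], [1, x - 3]].

Expanding det(xI - A) along the first row:
det(xI - A) = + (x - 3)·det([[x - 3]]) - (0)·det([[1]]).

Evaluating gives χ_A(x) = x^2 - 6x + 9 = (x - 3)^2.

χ_A(x) = (x - 3)^2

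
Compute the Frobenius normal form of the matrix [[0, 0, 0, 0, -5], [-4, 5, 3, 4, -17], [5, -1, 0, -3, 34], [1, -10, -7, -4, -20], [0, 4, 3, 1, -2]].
The invariant factors of A (the non-unit diagonal entries of the Smith normal form of xI - A over ℚ[x]) are (x - 1)^4(x + 5), each dividing the next. The characteristic polynomial is their product, (x - 1)^4(x + 5).

The rational canonical form is the block-diagonal matrix of companion matrices C(f_i):
R = [[0, 0, 0, 0, -5], [1, 0, 0, 0, 19], [0, 1, 0, 0, -26], [0, 0, 1, 0, 14], [0, 0, 0, 1, -1]].

R = [[0, 0, 0, 0, -5], [1, 0, 0, 0, 19], [0, 1, 0, 0, -26], [0, 0, 1, 0, 14], [0, 0, 0, 1, -1]]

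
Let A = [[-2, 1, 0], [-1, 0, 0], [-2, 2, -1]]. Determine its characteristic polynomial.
xI - A = [[x + 2, -1, 0], [1, x, 0], [2, -2, x + 1]].

Expanding det(xI - A) along the first row:
det(xI - A) = + (x + 2)·det([[x, 0], [-2, x + 1]]) - (-1)·det([[1, 0], [2, x + 1]]) + (0)·det([[1, x], [2, -2]]).

Evaluating gives χ_A(x) = x^3 + 3x^2 + 3x + 1 = (x + 1)^3.

χ_A(x) = (x + 1)^3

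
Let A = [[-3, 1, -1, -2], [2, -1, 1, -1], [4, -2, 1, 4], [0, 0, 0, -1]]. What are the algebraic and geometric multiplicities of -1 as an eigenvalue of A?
The characteristic polynomial is (x + 1)^4, so the factor x + 1 appears with exponent 4: the algebraic multiplicity is 4.

rank(A + I) = 2, so the eigenspace has dimension 4 - 2 = 2: the geometric multiplicity is 2.

Since 2 < 4, A is not diagonalizable.

algebraic multiplicity 4, geometric multiplicity 2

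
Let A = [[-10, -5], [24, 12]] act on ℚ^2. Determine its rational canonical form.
R = [[0, 0], [1, 2]]

The invariant factors of A (the non-unit diagonal entries of the Smith normal form of xI - A over ℚ[x]) are x(x - 2), each dividing the next. The characteristic polynomial is their product, x(x - 2).

The rational canonical form is the block-diagonal matrix of companion matrices C(f_i):
R = [[0, 0], [1, 2]].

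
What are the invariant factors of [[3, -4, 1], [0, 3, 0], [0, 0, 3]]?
x - 3, (x - 3)^2

The Jordan structure of A has elementary divisors (x - 3)^2, (x - 3). Arranging the block sizes at each eigenvalue in decreasing order and taking row products gives the invariant factors.

Invariant factors (smallest first, each dividing the next): x - 3, (x - 3)^2.

Check: the last factor (x - 3)^2 is the minimal polynomial, and the product (x - 3)^3 is the characteristic polynomial.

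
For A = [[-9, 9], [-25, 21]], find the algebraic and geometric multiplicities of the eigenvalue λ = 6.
algebraic multiplicity 2, geometric multiplicity 1

The characteristic polynomial is (x - 6)^2, so the factor x - 6 appears with exponent 2: the algebraic multiplicity is 2.

rank(A - 6I) = 1, so the eigenspace has dimension 2 - 1 = 1: the geometric multiplicity is 1.

Since 1 < 2, A is not diagonalizable.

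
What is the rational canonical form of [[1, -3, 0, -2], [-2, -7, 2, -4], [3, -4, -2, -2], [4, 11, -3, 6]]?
R = [[0, 0, 0, -4], [1, 0, 0, -4], [0, 1, 0, -5], [0, 0, 1, -2]]

The invariant factors of A (the non-unit diagonal entries of the Smith normal form of xI - A over ℚ[x]) are (x^2 + x + 2)^2, each dividing the next. The characteristic polynomial is their product, (x^2 + x + 2)^2.

The rational canonical form is the block-diagonal matrix of companion matrices C(f_i):
R = [[0, 0, 0, -4], [1, 0, 0, -4], [0, 1, 0, -5], [0, 0, 1, -2]].

Note the characteristic polynomial does not split into linear factors over ℚ, so A has no Jordan form over ℚ; the rational canonical form exists over any field.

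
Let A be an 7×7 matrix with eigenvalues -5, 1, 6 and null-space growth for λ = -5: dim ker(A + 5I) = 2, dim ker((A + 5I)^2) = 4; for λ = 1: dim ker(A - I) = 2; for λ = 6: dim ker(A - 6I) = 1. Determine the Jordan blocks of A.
λ = -5: successive nullity increments [2, 2] count blocks of size ≥ k; block sizes are [2, 2].
λ = 1: successive nullity increments [2] count blocks of size ≥ k; block sizes are [1, 1].
λ = 6: successive nullity increments [1] count blocks of size ≥ k; block sizes are [1].

Jordan blocks: (-5, 2), (-5, 2), (1, 1), (1, 1), (6, 1)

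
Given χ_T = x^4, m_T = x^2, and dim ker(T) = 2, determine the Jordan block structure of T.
Jordan blocks: (0, 2), (0, 2)

λ = 0: algebraic multiplicity 4 (exponent in χ_T), largest block size 2 (exponent in m_T), 2 blocks (geometric multiplicity). These force block sizes [2, 2].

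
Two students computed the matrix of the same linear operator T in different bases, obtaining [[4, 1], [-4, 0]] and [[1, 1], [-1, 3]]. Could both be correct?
Yes.

Two matrices over a field are similar if and only if they have the same invariant factors.

Both A and B have characteristic polynomial (x - 2)^2 and minimal polynomial (x - 2)^2. Computing further, both have invariant factors (x - 2)^2. Hence A and B are similar.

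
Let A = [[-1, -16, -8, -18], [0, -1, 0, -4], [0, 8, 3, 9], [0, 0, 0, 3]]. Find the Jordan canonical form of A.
The characteristic polynomial is det(xI - A) = (x - 3)^2(x + 1)^2, so the eigenvalues are -1 (algebraic multiplicity 2), 3 (algebraic multiplicity 2).

For λ = -1: rank(A + I) = 2. The eigenspace has dimension 4 - 2 = 2, so there are 2 Jordan blocks; the rank sequence gives block sizes [1, 1].

For λ = 3: rank(A - 3I) = 3, rank((A - 3I)^2) = 2. The eigenspace has dimension 4 - 3 = 1, so there is 1 Jordan block; the rank sequence gives block sizes [2].

Assembling the blocks gives the Jordan form J above.

J = [[-1, 0, 0, 0], [0, -1, 0, 0], [0, 0, 3, 1], [0, 0, 0, 3]]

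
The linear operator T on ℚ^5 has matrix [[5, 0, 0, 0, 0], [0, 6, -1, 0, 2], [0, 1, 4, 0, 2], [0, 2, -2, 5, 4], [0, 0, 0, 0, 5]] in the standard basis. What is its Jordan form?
The characteristic polynomial is det(xI - A) = (x - 5)^5, so the eigenvalues are 5 (algebraic multiplicity 5).

For λ = 5: rank(A - 5I) = 1, rank((A - 5I)^2) = 0. The eigenspace has dimension 5 - 1 = 4, so there are 4 Jordan blocks; the rank sequence gives block sizes [2, 1, 1, 1].

Assembling the blocks gives the Jordan form J above.

J = [[5, 1, 0, 0, 0], [0, 5, 0, 0, 0], [0, 0, 5, 0, 0], [0, 0, 0, 5, 0], [0, 0, 0, 0, 5]]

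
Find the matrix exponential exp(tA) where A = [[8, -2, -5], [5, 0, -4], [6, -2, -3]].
A has Jordan form J = [[1, 0, 0], [0, 2, 1], [0, 0, 2]] with A = PJP^{-1}, so e^{tA} = P e^{tJ} P^{-1}.

For a Jordan block J_k(λ), e^{tJ_k(λ)} = e^{λt} · (I + tN + t^2 N^2/2! + ... + t^{k-1} N^{k-1}/(k-1)!) where N is the nilpotent superdiagonal part.

Assembling the blocks and conjugating back gives the entries of e^{tA} as shown above.

e^{tA} = [[(2*t*e^{t} + 5*e^{t} - 4)*e^{t}, 2*(1 - e^{t})*e^{t}, (-2*t*e^{t} - 3*e^{t} + 3)*e^{t}], [(t*e^{t} + 4*e^{t} - 4)*e^{t}, (2 - e^{t})*e^{t}, (-t*e^{t} - 3*e^{t} + 3)*e^{t}], [2*(t*e^{t} + 2*e^{t} - 2)*e^{t}, 2*(1 - e^{t})*e^{t}, (-2*t*e^{t} - 2*e^{t} + 3)*e^{t}]]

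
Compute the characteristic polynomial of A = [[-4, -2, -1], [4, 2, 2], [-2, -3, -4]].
xI - A = [[x + 4, 2, 1], [-4, x - 2, -2], [2, 3, x + 4]].

Expanding det(xI - A) along the first row:
det(xI - A) = + (x + 4)·det([[x - 2, -2], [3, x + 4]]) - (2)·det([[-4, -2], [2, x + 4]]) + (1)·det([[-4, x - 2], [2, 3]]).

Evaluating gives χ_A(x) = x^3 + 6x^2 + 12x + 8 = (x + 2)^3.

χ_A(x) = (x + 2)^3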